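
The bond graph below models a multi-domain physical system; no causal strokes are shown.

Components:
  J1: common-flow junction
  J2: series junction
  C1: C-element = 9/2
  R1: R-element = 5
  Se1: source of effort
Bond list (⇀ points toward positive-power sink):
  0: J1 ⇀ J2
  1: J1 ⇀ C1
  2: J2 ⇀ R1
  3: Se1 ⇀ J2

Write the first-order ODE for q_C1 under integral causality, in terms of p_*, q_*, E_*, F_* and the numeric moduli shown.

dq_C1/dt = E_Se1/5 - 2*q_C1/45

bond 3 stroke at J2  (source Se1 imposes e)
bond 1 stroke at J1  (C1 outputs effort q/C1)
bond 0 stroke at J2  (J1 needs exactly one f-in)
bond 2 stroke at R1  (J2: last free bond brings flow in)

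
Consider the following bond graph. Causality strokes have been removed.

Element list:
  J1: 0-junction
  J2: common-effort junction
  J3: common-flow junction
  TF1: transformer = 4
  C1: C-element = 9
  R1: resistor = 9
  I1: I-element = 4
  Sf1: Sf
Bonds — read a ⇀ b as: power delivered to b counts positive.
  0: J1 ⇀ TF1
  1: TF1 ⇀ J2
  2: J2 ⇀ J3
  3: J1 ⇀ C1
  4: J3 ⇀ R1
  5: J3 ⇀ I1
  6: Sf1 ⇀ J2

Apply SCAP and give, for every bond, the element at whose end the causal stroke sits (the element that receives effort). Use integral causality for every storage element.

bond 0 stroke at TF1
bond 1 stroke at J2
bond 2 stroke at J3
bond 3 stroke at J1
bond 4 stroke at J3
bond 5 stroke at I1
bond 6 stroke at Sf1

bond 6 |Sf1  (source Sf1 imposes f)
bond 3 |J1  (C1: C, integral causality)
bond 0 |TF1  (J1: bond 3 brought effort, rest push out)
bond 1 |J2  (TF TF1: opposite of bond 0)
bond 2 |J3  (J2: bond 1 brought effort, rest push out)
bond 5 |I1  (prefer integral on I1)
bond 4 |J3  (J3: bond 5 brought flow, rest push out)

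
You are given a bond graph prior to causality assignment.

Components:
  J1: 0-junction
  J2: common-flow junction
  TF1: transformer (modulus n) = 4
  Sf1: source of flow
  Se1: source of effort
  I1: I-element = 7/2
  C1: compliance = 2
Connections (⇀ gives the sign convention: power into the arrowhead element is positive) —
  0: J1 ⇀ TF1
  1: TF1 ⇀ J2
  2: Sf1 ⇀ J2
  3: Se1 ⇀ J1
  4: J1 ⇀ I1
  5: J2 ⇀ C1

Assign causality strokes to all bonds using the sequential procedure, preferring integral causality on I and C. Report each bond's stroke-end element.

b0 →TF1
b1 →J2
b2 →Sf1
b3 →J1
b4 →I1
b5 →J2

#2 stroke at Sf1  (Sf1 (Sf) sets flow on bond)
#3 stroke at J1  (Se1 (Se) sets effort on bond)
#0 stroke at TF1  (J1: bond 3 brought effort, rest push out)
#4 stroke at I1  (J1 effort already set via bond 3)
#1 stroke at J2  (J2 flow already set via bond 2)
#5 stroke at J2  (J2: bond 2 brought flow, rest push out)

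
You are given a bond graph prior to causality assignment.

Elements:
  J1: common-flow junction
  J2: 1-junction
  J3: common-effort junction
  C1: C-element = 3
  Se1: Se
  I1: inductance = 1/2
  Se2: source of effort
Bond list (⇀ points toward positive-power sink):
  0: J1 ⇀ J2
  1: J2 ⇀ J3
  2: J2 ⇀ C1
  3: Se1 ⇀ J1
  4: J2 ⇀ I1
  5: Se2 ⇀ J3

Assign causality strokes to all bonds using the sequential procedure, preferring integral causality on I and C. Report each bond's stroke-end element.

β3 |J1  (source Se1 imposes e)
β5 |J3  (Se2 (Se) sets effort on bond)
β0 |J2  (only one flow-in slot at J1)
β1 |J2  (J3: bond 5 brought effort, rest push out)
β2 |J2  (prefer integral on C1)
β4 |I1  (J2 needs exactly one f-in)

bond 0 stroke at J2
bond 1 stroke at J2
bond 2 stroke at J2
bond 3 stroke at J1
bond 4 stroke at I1
bond 5 stroke at J3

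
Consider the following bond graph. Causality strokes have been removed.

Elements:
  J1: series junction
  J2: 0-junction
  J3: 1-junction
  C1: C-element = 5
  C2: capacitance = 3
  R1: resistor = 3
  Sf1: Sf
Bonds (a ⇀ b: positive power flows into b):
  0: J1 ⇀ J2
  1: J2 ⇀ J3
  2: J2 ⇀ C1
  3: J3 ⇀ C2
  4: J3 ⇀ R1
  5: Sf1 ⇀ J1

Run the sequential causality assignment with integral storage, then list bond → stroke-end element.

bond 0 |J1
bond 1 |J3
bond 2 |J2
bond 3 |J3
bond 4 |R1
bond 5 |Sf1

#5 |Sf1  (Sf1 fixes flow; stroke at Sf1)
#0 |J1  (J1: bond 5 brought flow, rest push out)
#2 |J2  (C1: C, integral causality)
#1 |J3  (J2: bond 2 brought effort, rest push out)
#3 |J3  (prefer integral on C2)
#4 |R1  (closing 1-jn rule on J3)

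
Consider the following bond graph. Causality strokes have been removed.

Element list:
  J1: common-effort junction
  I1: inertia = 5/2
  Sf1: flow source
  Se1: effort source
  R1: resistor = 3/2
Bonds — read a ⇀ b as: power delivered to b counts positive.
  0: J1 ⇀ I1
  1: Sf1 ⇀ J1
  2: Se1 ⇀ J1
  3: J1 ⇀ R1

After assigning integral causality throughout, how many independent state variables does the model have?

β1 →Sf1  (Sf1: flow source, stroke at near end)
β2 →J1  (source Se1 imposes e)
β0 →I1  (0-jn J1 has e-setter on 2)
β3 →R1  (J1 effort already set via bond 2)

1  (I1 all integral)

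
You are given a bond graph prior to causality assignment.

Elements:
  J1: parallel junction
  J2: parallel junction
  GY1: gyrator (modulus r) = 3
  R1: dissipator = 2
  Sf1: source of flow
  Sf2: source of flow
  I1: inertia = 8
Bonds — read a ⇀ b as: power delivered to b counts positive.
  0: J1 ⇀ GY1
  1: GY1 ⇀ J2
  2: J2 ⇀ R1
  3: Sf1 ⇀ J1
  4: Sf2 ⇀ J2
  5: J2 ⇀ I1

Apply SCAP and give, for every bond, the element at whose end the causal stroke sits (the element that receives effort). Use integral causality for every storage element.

β0 |J1
β1 |J2
β2 |R1
β3 |Sf1
β4 |Sf2
β5 |I1

β3 →Sf1  (Sf1 (Sf) sets flow on bond)
β4 →Sf2  (Sf2 fixes flow; stroke at Sf2)
β0 →J1  (J1 needs exactly one e-in)
β1 →J2  (through GY1, causality inverts; strokes same side of GY1)
β2 →R1  (common-e at J2 fixed by 1)
β5 →I1  (J2: bond 1 brought effort, rest push out)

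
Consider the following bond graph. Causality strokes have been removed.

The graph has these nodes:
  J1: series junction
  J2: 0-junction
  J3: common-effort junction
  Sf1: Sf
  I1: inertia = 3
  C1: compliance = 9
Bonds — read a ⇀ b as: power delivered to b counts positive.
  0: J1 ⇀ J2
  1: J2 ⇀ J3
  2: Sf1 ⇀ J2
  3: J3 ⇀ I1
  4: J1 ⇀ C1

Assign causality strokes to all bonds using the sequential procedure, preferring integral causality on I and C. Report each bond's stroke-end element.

#0 stroke at J2
#1 stroke at J3
#2 stroke at Sf1
#3 stroke at I1
#4 stroke at J1

bond 2 →Sf1  (Sf1 fixes flow; stroke at Sf1)
bond 3 →I1  (I1 integral (f out))
bond 1 →J3  (closing 0-jn rule on J3)
bond 0 →J2  (closing 0-jn rule on J2)
bond 4 →J1  (common-f at J1 fixed by 0)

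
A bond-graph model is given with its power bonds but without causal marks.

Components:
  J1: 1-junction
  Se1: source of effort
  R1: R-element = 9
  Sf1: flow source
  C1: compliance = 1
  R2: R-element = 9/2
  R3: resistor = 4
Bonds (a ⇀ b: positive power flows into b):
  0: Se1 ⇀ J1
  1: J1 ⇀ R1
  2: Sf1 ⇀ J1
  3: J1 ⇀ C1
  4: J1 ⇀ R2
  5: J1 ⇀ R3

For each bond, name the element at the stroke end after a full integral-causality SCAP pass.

bond 0 →J1
bond 1 →J1
bond 2 →Sf1
bond 3 →J1
bond 4 →J1
bond 5 →J1

b0 stroke at J1  (Se1 (Se) sets effort on bond)
b2 stroke at Sf1  (Sf1: flow source, stroke at near end)
b1 stroke at J1  (1-jn J1 has f-setter on 2)
b3 stroke at J1  (J1 flow already set via bond 2)
b4 stroke at J1  (J1: bond 2 brought flow, rest push out)
b5 stroke at J1  (J1 flow already set via bond 2)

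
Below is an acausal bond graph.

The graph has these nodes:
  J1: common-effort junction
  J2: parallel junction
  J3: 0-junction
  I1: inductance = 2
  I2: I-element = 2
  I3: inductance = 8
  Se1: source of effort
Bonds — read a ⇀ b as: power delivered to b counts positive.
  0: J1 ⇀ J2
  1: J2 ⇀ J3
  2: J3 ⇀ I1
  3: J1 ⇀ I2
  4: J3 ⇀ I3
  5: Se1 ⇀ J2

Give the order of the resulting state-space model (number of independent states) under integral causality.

3  (I1, I2, I3 all integral)

b5 |J2  (Se1: effort source, stroke at far end)
b0 |J1  (J2: bond 5 brought effort, rest push out)
b1 |J3  (common-e at J2 fixed by 5)
b2 |I1  (J3: bond 1 brought effort, rest push out)
b4 |I3  (J3: bond 1 brought effort, rest push out)
b3 |I2  (0-jn J1 has e-setter on 0)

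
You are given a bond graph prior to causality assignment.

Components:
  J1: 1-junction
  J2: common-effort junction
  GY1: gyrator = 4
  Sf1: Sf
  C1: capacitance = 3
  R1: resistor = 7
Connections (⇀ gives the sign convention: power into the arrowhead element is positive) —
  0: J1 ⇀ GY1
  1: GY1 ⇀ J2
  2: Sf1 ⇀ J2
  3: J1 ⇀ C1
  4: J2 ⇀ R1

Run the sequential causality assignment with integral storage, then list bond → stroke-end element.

b0 stroke→GY1
b1 stroke→GY1
b2 stroke→Sf1
b3 stroke→J1
b4 stroke→J2

b2 |Sf1  (source Sf1 imposes f)
b3 |J1  (prefer integral on C1)
b0 |GY1  (J1: last free bond brings flow in)
b1 |GY1  (through GY1, causality inverts; strokes same side of GY1)
b4 |J2  (J2 needs exactly one e-in)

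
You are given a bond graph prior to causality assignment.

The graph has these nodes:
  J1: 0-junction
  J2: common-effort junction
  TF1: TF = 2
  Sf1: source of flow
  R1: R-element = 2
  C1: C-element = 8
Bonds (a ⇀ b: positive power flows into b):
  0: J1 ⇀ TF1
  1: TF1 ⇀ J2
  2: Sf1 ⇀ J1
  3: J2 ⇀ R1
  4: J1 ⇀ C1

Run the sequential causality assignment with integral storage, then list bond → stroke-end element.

β0 stroke→TF1
β1 stroke→J2
β2 stroke→Sf1
β3 stroke→R1
β4 stroke→J1

β2 stroke at Sf1  (Sf1 fixes flow; stroke at Sf1)
β4 stroke at J1  (C1: C, integral causality)
β0 stroke at TF1  (0-jn J1 has e-setter on 4)
β1 stroke at J2  (TF1 one-in-one-out from 0)
β3 stroke at R1  (J2: bond 1 brought effort, rest push out)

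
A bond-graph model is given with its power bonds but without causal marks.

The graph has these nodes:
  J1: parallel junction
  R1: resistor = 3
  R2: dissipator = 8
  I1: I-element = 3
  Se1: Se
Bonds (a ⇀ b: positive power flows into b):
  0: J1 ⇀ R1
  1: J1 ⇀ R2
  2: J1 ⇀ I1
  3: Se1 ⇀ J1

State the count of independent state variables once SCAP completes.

1  (I1 all integral)

b3 |J1  (Se1: effort source, stroke at far end)
b0 |R1  (0-jn J1 has e-setter on 3)
b1 |R2  (J1 effort already set via bond 3)
b2 |I1  (J1 effort already set via bond 3)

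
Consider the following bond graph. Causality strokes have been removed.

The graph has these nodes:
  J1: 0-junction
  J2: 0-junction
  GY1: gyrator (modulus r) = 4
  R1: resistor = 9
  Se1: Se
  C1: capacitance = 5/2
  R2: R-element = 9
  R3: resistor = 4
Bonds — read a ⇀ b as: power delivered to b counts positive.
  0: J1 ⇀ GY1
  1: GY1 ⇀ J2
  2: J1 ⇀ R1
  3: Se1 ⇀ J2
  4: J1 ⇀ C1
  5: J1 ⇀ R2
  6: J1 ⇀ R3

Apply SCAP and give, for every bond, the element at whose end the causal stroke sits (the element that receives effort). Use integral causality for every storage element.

#0 →GY1
#1 →GY1
#2 →R1
#3 →J2
#4 →J1
#5 →R2
#6 →R3

β3 stroke at J2  (Se1 fixes effort; stroke away)
β1 stroke at GY1  (0-jn J2 has e-setter on 3)
β0 stroke at GY1  (GY1 both-in/both-out from 1)
β4 stroke at J1  (C1 integral (e out))
β2 stroke at R1  (J1 effort already set via bond 4)
β5 stroke at R2  (0-jn J1 has e-setter on 4)
β6 stroke at R3  (0-jn J1 has e-setter on 4)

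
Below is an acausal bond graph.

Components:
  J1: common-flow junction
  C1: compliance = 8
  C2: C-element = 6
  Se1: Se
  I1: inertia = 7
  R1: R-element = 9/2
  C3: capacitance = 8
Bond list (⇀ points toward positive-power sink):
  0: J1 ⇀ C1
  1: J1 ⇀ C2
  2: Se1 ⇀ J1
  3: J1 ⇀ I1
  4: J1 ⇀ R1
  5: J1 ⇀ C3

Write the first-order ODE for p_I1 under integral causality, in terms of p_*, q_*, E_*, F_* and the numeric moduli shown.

dp_I1/dt = E_Se1 - 9*p_I1/14 - q_C1/8 - q_C2/6 - q_C3/8

#2 |J1  (source Se1 imposes e)
#0 |J1  (prefer integral on C1)
#1 |J1  (C2: C, integral causality)
#3 |I1  (prefer integral on I1)
#4 |J1  (J1 flow already set via bond 3)
#5 |J1  (J1: bond 3 brought flow, rest push out)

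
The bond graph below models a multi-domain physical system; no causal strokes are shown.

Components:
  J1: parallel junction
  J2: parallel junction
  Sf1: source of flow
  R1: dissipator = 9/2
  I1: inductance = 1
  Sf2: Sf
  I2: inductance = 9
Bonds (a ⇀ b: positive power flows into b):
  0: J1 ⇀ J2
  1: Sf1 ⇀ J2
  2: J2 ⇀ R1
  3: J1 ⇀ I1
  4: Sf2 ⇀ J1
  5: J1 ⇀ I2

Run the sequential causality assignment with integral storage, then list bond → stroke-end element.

#0 →J1
#1 →Sf1
#2 →J2
#3 →I1
#4 →Sf2
#5 →I2

β1 →Sf1  (Sf1: flow source, stroke at near end)
β4 →Sf2  (Sf2: flow source, stroke at near end)
β3 →I1  (I1: I, integral causality)
β5 →I2  (prefer integral on I2)
β0 →J1  (J1: last free bond brings effort in)
β2 →J2  (J2 needs exactly one e-in)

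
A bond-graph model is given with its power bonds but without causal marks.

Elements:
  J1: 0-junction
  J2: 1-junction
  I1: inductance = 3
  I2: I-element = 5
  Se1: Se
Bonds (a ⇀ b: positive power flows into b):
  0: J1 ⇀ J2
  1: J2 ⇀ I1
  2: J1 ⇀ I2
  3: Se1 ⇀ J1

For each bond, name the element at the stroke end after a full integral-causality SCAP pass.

β3 stroke at J1  (Se1 (Se) sets effort on bond)
β0 stroke at J2  (0-jn J1 has e-setter on 3)
β2 stroke at I2  (common-e at J1 fixed by 3)
β1 stroke at I1  (J2 needs exactly one f-in)

β0 stroke→J2
β1 stroke→I1
β2 stroke→I2
β3 stroke→J1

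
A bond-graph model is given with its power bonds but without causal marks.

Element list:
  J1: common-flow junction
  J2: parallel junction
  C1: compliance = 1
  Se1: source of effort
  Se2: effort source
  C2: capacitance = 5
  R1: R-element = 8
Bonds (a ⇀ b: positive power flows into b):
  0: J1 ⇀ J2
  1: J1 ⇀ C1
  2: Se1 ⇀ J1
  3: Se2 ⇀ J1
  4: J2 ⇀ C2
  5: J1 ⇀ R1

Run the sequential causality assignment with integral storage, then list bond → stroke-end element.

b2 |J1  (Se1: effort source, stroke at far end)
b3 |J1  (Se2 fixes effort; stroke away)
b1 |J1  (C1 outputs effort q/C1)
b4 |J2  (prefer integral on C2)
b0 |J1  (0-jn J2 has e-setter on 4)
b5 |R1  (J1: last free bond brings flow in)

#0 stroke at J1
#1 stroke at J1
#2 stroke at J1
#3 stroke at J1
#4 stroke at J2
#5 stroke at R1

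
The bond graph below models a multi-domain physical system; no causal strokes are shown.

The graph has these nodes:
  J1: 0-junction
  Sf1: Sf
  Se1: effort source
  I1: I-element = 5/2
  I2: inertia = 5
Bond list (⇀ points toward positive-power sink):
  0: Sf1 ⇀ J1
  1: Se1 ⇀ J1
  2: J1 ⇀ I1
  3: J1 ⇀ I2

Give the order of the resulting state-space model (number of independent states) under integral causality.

b0 stroke at Sf1  (source Sf1 imposes f)
b1 stroke at J1  (source Se1 imposes e)
b2 stroke at I1  (0-jn J1 has e-setter on 1)
b3 stroke at I2  (J1 effort already set via bond 1)

2  (I1, I2 all integral)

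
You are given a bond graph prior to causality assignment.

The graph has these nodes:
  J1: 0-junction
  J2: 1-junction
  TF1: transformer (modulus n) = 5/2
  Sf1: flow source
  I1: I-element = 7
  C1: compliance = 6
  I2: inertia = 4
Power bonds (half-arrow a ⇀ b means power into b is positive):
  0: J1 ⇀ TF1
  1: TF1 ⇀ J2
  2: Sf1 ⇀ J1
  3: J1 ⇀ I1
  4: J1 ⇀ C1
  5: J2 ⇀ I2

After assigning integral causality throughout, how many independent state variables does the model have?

b2 →Sf1  (Sf1 fixes flow; stroke at Sf1)
b3 →I1  (prefer integral on I1)
b4 →J1  (C1: C, integral causality)
b0 →TF1  (0-jn J1 has e-setter on 4)
b1 →J2  (TF1: transformer flips bond 0)
b5 →I2  (J2: last free bond brings flow in)

3  (C1, I1, I2 all integral)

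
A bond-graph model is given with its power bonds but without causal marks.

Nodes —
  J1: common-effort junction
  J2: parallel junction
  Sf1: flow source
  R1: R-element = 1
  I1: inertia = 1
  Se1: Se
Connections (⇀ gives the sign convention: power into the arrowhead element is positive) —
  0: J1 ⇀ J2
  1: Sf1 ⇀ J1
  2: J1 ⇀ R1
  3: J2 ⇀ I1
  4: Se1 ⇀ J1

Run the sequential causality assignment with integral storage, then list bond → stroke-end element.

β0 stroke at J2
β1 stroke at Sf1
β2 stroke at R1
β3 stroke at I1
β4 stroke at J1

β1 stroke at Sf1  (Sf1 fixes flow; stroke at Sf1)
β4 stroke at J1  (Se1: effort source, stroke at far end)
β0 stroke at J2  (0-jn J1 has e-setter on 4)
β2 stroke at R1  (0-jn J1 has e-setter on 4)
β3 stroke at I1  (J2 effort already set via bond 0)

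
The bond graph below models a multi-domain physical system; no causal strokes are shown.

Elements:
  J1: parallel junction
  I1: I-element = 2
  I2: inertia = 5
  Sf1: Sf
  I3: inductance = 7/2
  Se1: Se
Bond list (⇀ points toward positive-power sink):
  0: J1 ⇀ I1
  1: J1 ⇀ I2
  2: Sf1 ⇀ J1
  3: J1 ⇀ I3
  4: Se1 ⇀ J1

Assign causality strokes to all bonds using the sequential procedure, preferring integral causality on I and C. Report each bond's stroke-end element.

#0 |I1
#1 |I2
#2 |Sf1
#3 |I3
#4 |J1

b2 stroke→Sf1  (Sf1 fixes flow; stroke at Sf1)
b4 stroke→J1  (Se1 fixes effort; stroke away)
b0 stroke→I1  (0-jn J1 has e-setter on 4)
b1 stroke→I2  (common-e at J1 fixed by 4)
b3 stroke→I3  (common-e at J1 fixed by 4)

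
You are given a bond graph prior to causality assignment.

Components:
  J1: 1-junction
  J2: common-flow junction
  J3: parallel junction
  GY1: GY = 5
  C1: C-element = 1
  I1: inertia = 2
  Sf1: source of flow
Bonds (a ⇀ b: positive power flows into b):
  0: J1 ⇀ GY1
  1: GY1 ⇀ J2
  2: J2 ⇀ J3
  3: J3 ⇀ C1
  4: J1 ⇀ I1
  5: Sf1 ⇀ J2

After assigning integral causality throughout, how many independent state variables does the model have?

2  (C1, I1 all integral)

β5 stroke at Sf1  (Sf1: flow source, stroke at near end)
β1 stroke at J2  (J2 flow already set via bond 5)
β2 stroke at J2  (J2: bond 5 brought flow, rest push out)
β3 stroke at J3  (J3: last free bond brings effort in)
β0 stroke at J1  (GY1 both-in/both-out from 1)
β4 stroke at I1  (J1: last free bond brings flow in)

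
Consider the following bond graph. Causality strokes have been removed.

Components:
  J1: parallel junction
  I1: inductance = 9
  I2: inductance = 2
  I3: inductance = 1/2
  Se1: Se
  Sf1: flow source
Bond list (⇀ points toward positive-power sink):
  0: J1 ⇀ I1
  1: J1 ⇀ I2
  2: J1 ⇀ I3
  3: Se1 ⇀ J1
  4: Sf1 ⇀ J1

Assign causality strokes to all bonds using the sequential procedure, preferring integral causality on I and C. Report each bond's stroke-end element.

b0 →I1
b1 →I2
b2 →I3
b3 →J1
b4 →Sf1

β3 stroke at J1  (Se1: effort source, stroke at far end)
β4 stroke at Sf1  (source Sf1 imposes f)
β0 stroke at I1  (common-e at J1 fixed by 3)
β1 stroke at I2  (J1: bond 3 brought effort, rest push out)
β2 stroke at I3  (0-jn J1 has e-setter on 3)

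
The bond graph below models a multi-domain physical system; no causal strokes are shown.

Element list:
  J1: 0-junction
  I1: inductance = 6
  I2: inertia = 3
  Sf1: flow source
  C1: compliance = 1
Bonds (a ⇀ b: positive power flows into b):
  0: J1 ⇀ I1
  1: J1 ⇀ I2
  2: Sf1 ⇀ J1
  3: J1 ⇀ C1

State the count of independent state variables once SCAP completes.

b2 →Sf1  (Sf1 fixes flow; stroke at Sf1)
b0 →I1  (prefer integral on I1)
b1 →I2  (I2 integral (f out))
b3 →J1  (J1 needs exactly one e-in)

3  (C1, I1, I2 all integral)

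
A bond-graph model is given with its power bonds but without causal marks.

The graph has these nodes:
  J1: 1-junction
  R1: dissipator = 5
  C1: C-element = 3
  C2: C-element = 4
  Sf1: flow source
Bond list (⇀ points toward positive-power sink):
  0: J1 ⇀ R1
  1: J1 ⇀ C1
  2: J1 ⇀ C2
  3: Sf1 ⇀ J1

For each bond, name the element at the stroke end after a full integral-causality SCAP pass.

b0 stroke at J1
b1 stroke at J1
b2 stroke at J1
b3 stroke at Sf1

β3 stroke at Sf1  (source Sf1 imposes f)
β0 stroke at J1  (J1: bond 3 brought flow, rest push out)
β1 stroke at J1  (J1 flow already set via bond 3)
β2 stroke at J1  (1-jn J1 has f-setter on 3)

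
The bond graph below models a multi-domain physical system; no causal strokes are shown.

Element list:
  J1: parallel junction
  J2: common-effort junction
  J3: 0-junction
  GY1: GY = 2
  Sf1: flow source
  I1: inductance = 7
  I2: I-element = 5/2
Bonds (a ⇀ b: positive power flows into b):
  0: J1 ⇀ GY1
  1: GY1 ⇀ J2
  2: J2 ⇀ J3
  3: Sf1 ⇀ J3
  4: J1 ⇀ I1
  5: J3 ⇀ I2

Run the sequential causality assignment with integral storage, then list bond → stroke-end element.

#0 stroke at J1
#1 stroke at J2
#2 stroke at J3
#3 stroke at Sf1
#4 stroke at I1
#5 stroke at I2

b3 →Sf1  (Sf1 fixes flow; stroke at Sf1)
b4 →I1  (prefer integral on I1)
b0 →J1  (J1: last free bond brings effort in)
b1 →J2  (GY GY1: same side as bond 0)
b2 →J3  (J2: bond 1 brought effort, rest push out)
b5 →I2  (common-e at J3 fixed by 2)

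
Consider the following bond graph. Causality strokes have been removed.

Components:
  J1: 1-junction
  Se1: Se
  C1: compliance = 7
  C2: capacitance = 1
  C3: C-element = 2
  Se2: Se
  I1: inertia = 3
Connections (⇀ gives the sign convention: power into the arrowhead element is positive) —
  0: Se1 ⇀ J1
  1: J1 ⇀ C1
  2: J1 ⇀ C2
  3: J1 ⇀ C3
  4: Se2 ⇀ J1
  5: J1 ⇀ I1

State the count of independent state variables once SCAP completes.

4  (C1, C2, C3, I1 all integral)

bond 0 stroke at J1  (Se1 (Se) sets effort on bond)
bond 4 stroke at J1  (Se2 fixes effort; stroke away)
bond 1 stroke at J1  (C1 integral (e out))
bond 2 stroke at J1  (C2: C, integral causality)
bond 3 stroke at J1  (C3 integral (e out))
bond 5 stroke at I1  (J1 needs exactly one f-in)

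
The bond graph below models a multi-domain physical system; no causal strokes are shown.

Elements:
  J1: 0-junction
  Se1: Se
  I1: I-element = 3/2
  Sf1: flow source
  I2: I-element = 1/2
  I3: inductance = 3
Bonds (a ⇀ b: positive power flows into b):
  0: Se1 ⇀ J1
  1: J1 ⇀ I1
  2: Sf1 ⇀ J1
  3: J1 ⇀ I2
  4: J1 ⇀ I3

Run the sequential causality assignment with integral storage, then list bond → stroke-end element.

#0 stroke→J1
#1 stroke→I1
#2 stroke→Sf1
#3 stroke→I2
#4 stroke→I3

#0 stroke at J1  (Se1: effort source, stroke at far end)
#2 stroke at Sf1  (Sf1 fixes flow; stroke at Sf1)
#1 stroke at I1  (J1: bond 0 brought effort, rest push out)
#3 stroke at I2  (0-jn J1 has e-setter on 0)
#4 stroke at I3  (J1 effort already set via bond 0)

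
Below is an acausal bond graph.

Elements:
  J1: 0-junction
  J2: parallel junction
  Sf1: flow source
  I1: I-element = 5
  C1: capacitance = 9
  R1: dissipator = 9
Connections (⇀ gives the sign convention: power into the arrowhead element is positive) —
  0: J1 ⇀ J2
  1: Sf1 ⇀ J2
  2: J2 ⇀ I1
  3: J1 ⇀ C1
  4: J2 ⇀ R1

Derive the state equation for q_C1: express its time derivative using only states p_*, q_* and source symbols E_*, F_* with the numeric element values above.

β1 stroke at Sf1  (Sf1 fixes flow; stroke at Sf1)
β2 stroke at I1  (I1 integral (f out))
β3 stroke at J1  (C1: C, integral causality)
β0 stroke at J2  (J1 effort already set via bond 3)
β4 stroke at R1  (J2 effort already set via bond 0)

dq_C1/dt = F_Sf1 - p_I1/5 - q_C1/81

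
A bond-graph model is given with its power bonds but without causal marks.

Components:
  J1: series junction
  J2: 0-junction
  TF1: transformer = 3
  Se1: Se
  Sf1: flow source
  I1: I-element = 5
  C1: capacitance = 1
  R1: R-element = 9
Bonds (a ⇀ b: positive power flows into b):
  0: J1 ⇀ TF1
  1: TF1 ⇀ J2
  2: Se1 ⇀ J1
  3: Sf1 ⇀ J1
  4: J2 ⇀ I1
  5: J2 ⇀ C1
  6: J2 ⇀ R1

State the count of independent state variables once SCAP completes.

2  (C1, I1 all integral)

β2 stroke→J1  (Se1 fixes effort; stroke away)
β3 stroke→Sf1  (Sf1 (Sf) sets flow on bond)
β0 stroke→J1  (J1: bond 3 brought flow, rest push out)
β1 stroke→TF1  (TF1 one-in-one-out from 0)
β4 stroke→I1  (I1: I, integral causality)
β5 stroke→J2  (C1 integral (e out))
β6 stroke→R1  (common-e at J2 fixed by 5)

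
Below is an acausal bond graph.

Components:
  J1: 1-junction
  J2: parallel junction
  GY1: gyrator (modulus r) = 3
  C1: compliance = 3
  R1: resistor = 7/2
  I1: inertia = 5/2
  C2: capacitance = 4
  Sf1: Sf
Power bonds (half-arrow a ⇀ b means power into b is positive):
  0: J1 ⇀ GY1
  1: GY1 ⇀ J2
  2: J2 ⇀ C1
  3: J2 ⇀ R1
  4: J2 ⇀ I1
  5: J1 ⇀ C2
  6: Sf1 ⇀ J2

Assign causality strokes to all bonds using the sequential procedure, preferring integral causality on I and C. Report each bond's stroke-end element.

#6 stroke at Sf1  (Sf1: flow source, stroke at near end)
#2 stroke at J2  (C1 integral (e out))
#1 stroke at GY1  (0-jn J2 has e-setter on 2)
#3 stroke at R1  (J2: bond 2 brought effort, rest push out)
#4 stroke at I1  (J2 effort already set via bond 2)
#0 stroke at GY1  (GY1: gyrator matches bond 1)
#5 stroke at J1  (J1: bond 0 brought flow, rest push out)

β0 stroke→GY1
β1 stroke→GY1
β2 stroke→J2
β3 stroke→R1
β4 stroke→I1
β5 stroke→J1
β6 stroke→Sf1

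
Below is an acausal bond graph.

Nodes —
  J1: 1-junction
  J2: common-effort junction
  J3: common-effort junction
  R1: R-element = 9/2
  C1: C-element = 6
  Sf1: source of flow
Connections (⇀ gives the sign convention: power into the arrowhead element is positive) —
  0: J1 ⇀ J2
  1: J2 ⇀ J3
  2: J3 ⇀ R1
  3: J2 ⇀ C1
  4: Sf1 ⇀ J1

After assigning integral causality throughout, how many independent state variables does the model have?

bond 4 →Sf1  (source Sf1 imposes f)
bond 0 →J1  (1-jn J1 has f-setter on 4)
bond 3 →J2  (prefer integral on C1)
bond 1 →J3  (J2 effort already set via bond 3)
bond 2 →R1  (0-jn J3 has e-setter on 1)

1  (C1 all integral)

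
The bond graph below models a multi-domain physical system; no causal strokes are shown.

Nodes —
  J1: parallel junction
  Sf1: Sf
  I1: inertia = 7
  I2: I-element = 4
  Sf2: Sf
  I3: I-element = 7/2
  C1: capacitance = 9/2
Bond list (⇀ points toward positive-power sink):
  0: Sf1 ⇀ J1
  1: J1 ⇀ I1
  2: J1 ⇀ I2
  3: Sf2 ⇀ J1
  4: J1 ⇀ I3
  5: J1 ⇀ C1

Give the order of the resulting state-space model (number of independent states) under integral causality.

4  (C1, I1, I2, I3 all integral)

β0 |Sf1  (source Sf1 imposes f)
β3 |Sf2  (Sf2 fixes flow; stroke at Sf2)
β1 |I1  (I1 outputs flow p/I1)
β2 |I2  (I2 integral (f out))
β4 |I3  (I3 outputs flow p/I3)
β5 |J1  (only one effort-in slot at J1)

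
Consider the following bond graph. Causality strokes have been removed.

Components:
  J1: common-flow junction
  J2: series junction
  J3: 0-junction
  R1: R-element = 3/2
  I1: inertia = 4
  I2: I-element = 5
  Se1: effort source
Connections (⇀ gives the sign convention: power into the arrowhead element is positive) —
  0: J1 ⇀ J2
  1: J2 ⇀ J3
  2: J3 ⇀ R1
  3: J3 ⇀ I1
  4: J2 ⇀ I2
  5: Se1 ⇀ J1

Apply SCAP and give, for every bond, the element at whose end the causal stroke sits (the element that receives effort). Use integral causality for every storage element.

β0 |J2
β1 |J2
β2 |J3
β3 |I1
β4 |I2
β5 |J1

b5 stroke at J1  (source Se1 imposes e)
b0 stroke at J2  (closing 1-jn rule on J1)
b3 stroke at I1  (I1 outputs flow p/I1)
b4 stroke at I2  (I2 outputs flow p/I2)
b1 stroke at J2  (1-jn J2 has f-setter on 4)
b2 stroke at J3  (closing 0-jn rule on J3)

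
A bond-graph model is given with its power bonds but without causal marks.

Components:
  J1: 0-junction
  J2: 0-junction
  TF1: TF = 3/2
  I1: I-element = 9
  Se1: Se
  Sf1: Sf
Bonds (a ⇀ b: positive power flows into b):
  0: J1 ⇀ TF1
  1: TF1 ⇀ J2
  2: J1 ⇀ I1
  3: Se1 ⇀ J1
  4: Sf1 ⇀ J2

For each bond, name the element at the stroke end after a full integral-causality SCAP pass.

bond 3 stroke at J1  (source Se1 imposes e)
bond 4 stroke at Sf1  (Sf1 (Sf) sets flow on bond)
bond 0 stroke at TF1  (J1 effort already set via bond 3)
bond 2 stroke at I1  (J1: bond 3 brought effort, rest push out)
bond 1 stroke at J2  (J2 needs exactly one e-in)

β0 |TF1
β1 |J2
β2 |I1
β3 |J1
β4 |Sf1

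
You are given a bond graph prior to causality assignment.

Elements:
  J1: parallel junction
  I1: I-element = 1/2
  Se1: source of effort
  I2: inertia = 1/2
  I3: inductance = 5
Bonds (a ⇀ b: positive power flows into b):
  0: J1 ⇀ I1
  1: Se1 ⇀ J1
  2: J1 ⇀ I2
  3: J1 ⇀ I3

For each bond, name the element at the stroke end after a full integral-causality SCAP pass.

#0 stroke at I1
#1 stroke at J1
#2 stroke at I2
#3 stroke at I3

#1 →J1  (Se1 fixes effort; stroke away)
#0 →I1  (common-e at J1 fixed by 1)
#2 →I2  (J1: bond 1 brought effort, rest push out)
#3 →I3  (common-e at J1 fixed by 1)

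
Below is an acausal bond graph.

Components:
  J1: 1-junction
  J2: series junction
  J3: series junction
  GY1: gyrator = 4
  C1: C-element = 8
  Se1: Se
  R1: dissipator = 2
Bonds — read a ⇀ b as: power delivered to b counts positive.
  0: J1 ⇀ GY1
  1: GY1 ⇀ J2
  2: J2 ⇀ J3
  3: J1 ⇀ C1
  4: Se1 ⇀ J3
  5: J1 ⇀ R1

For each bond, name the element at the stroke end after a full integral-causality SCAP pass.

#0 →GY1
#1 →GY1
#2 →J2
#3 →J1
#4 →J3
#5 →J1

b4 |J3  (source Se1 imposes e)
b2 |J2  (J3 needs exactly one f-in)
b1 |GY1  (J2 needs exactly one f-in)
b0 |GY1  (GY1: gyrator matches bond 1)
b3 |J1  (common-f at J1 fixed by 0)
b5 |J1  (J1 flow already set via bond 0)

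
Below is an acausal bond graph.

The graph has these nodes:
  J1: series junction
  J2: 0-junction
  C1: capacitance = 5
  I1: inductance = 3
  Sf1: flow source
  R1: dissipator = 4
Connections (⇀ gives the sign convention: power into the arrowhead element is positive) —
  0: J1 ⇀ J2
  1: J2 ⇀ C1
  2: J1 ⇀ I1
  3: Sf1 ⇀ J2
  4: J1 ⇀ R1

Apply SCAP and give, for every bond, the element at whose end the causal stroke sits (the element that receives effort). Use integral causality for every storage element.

β3 →Sf1  (Sf1 fixes flow; stroke at Sf1)
β1 →J2  (C1: C, integral causality)
β0 →J1  (J2: bond 1 brought effort, rest push out)
β2 →I1  (prefer integral on I1)
β4 →J1  (common-f at J1 fixed by 2)

b0 stroke at J1
b1 stroke at J2
b2 stroke at I1
b3 stroke at Sf1
b4 stroke at J1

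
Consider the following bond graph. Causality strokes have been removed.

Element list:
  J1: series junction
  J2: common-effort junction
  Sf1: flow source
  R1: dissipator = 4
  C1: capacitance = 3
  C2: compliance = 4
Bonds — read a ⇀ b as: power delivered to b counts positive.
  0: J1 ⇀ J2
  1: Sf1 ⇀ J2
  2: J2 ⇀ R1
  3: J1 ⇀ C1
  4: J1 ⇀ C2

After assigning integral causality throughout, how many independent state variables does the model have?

#1 |Sf1  (Sf1 fixes flow; stroke at Sf1)
#3 |J1  (C1: C, integral causality)
#4 |J1  (C2 outputs effort q/C2)
#0 |J2  (J1 needs exactly one f-in)
#2 |R1  (0-jn J2 has e-setter on 0)

2  (C1, C2 all integral)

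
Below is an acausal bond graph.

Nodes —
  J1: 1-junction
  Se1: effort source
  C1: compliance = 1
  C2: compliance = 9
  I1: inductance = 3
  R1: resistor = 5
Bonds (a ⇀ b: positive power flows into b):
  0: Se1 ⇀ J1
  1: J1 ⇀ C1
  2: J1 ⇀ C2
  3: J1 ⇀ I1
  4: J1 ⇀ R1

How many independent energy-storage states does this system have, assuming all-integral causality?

3  (C1, C2, I1 all integral)

bond 0 stroke at J1  (Se1 (Se) sets effort on bond)
bond 1 stroke at J1  (prefer integral on C1)
bond 2 stroke at J1  (C2 outputs effort q/C2)
bond 3 stroke at I1  (prefer integral on I1)
bond 4 stroke at J1  (common-f at J1 fixed by 3)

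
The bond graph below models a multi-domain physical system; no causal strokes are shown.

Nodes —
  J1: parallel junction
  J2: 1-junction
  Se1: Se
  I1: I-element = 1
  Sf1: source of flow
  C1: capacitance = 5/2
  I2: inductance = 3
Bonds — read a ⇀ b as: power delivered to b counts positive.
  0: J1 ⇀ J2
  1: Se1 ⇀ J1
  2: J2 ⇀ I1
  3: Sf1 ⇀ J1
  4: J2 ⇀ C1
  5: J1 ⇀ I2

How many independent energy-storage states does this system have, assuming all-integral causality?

#1 |J1  (source Se1 imposes e)
#3 |Sf1  (Sf1 fixes flow; stroke at Sf1)
#0 |J2  (0-jn J1 has e-setter on 1)
#5 |I2  (J1: bond 1 brought effort, rest push out)
#2 |I1  (I1: I, integral causality)
#4 |J2  (J2 flow already set via bond 2)

3  (C1, I1, I2 all integral)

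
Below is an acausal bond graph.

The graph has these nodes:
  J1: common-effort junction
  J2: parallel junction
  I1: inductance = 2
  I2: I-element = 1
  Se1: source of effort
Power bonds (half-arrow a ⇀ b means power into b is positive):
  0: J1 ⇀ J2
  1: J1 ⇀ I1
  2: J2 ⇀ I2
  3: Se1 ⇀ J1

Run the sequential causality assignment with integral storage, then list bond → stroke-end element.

β3 stroke at J1  (Se1 fixes effort; stroke away)
β0 stroke at J2  (common-e at J1 fixed by 3)
β1 stroke at I1  (0-jn J1 has e-setter on 3)
β2 stroke at I2  (common-e at J2 fixed by 0)

bond 0 →J2
bond 1 →I1
bond 2 →I2
bond 3 →J1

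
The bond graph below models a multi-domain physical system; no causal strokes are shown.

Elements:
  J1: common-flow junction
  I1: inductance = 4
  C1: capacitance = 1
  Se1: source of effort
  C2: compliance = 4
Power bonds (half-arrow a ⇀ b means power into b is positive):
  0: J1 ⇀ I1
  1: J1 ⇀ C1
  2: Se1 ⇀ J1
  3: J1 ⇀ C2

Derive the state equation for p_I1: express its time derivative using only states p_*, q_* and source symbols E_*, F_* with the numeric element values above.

dp_I1/dt = E_Se1 - q_C1 - q_C2/4

β2 stroke at J1  (source Se1 imposes e)
β0 stroke at I1  (I1: I, integral causality)
β1 stroke at J1  (common-f at J1 fixed by 0)
β3 stroke at J1  (common-f at J1 fixed by 0)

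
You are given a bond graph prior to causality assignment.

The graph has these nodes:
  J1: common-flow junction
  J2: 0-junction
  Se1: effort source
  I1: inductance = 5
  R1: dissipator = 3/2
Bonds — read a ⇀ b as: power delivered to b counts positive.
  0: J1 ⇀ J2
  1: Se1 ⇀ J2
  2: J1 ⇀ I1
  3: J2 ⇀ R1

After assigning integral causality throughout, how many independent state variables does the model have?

#1 →J2  (source Se1 imposes e)
#0 →J1  (0-jn J2 has e-setter on 1)
#3 →R1  (J2 effort already set via bond 1)
#2 →I1  (J1 needs exactly one f-in)

1  (I1 all integral)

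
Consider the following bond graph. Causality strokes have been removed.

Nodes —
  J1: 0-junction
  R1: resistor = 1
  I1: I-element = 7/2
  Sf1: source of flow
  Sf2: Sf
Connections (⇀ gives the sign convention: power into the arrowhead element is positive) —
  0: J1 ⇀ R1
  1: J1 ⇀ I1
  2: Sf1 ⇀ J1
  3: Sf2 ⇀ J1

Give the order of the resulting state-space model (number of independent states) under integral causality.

1  (I1 all integral)

bond 2 |Sf1  (Sf1 (Sf) sets flow on bond)
bond 3 |Sf2  (Sf2: flow source, stroke at near end)
bond 1 |I1  (I1: I, integral causality)
bond 0 |J1  (J1: last free bond brings effort in)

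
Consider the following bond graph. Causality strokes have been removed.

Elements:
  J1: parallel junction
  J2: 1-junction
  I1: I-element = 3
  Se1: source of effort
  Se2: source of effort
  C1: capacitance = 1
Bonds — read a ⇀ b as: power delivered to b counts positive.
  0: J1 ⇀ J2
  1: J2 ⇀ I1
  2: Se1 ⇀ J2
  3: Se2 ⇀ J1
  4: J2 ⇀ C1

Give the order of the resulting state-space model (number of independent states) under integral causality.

2  (C1, I1 all integral)

bond 2 stroke→J2  (Se1 (Se) sets effort on bond)
bond 3 stroke→J1  (Se2: effort source, stroke at far end)
bond 0 stroke→J2  (common-e at J1 fixed by 3)
bond 1 stroke→I1  (I1: I, integral causality)
bond 4 stroke→J2  (J2: bond 1 brought flow, rest push out)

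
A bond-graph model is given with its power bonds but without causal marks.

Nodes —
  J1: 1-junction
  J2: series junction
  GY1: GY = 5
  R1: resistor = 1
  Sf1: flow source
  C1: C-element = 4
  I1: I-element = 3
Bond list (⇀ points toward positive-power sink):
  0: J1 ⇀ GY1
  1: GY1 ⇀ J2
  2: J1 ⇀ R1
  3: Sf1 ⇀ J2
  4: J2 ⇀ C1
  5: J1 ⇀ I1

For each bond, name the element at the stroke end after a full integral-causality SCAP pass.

β3 stroke→Sf1  (Sf1: flow source, stroke at near end)
β1 stroke→J2  (common-f at J2 fixed by 3)
β4 stroke→J2  (1-jn J2 has f-setter on 3)
β0 stroke→J1  (GY1 both-in/both-out from 1)
β5 stroke→I1  (I1 outputs flow p/I1)
β2 stroke→J1  (J1 flow already set via bond 5)

#0 stroke at J1
#1 stroke at J2
#2 stroke at J1
#3 stroke at Sf1
#4 stroke at J2
#5 stroke at I1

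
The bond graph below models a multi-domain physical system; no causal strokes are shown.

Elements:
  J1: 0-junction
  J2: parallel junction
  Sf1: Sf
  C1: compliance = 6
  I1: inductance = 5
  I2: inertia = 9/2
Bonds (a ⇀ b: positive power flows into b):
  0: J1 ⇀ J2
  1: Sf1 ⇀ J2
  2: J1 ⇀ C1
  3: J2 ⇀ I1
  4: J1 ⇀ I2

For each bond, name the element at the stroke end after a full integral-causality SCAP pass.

β0 |J2
β1 |Sf1
β2 |J1
β3 |I1
β4 |I2

#1 stroke at Sf1  (Sf1 (Sf) sets flow on bond)
#2 stroke at J1  (C1 integral (e out))
#0 stroke at J2  (J1: bond 2 brought effort, rest push out)
#4 stroke at I2  (0-jn J1 has e-setter on 2)
#3 stroke at I1  (J2: bond 0 brought effort, rest push out)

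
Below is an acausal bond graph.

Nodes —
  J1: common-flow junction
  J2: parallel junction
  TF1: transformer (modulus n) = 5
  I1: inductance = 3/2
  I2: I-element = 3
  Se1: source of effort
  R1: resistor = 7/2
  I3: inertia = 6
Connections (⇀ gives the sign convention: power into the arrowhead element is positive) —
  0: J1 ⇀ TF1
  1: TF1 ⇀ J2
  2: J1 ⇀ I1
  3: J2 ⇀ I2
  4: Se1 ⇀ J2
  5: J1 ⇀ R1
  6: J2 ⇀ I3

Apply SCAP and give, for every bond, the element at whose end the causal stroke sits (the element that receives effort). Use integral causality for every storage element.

b4 stroke→J2  (source Se1 imposes e)
b1 stroke→TF1  (J2 effort already set via bond 4)
b3 stroke→I2  (J2 effort already set via bond 4)
b6 stroke→I3  (J2 effort already set via bond 4)
b0 stroke→J1  (TF TF1: opposite of bond 1)
b2 stroke→I1  (I1 integral (f out))
b5 stroke→J1  (common-f at J1 fixed by 2)

bond 0 stroke→J1
bond 1 stroke→TF1
bond 2 stroke→I1
bond 3 stroke→I2
bond 4 stroke→J2
bond 5 stroke→J1
bond 6 stroke→I3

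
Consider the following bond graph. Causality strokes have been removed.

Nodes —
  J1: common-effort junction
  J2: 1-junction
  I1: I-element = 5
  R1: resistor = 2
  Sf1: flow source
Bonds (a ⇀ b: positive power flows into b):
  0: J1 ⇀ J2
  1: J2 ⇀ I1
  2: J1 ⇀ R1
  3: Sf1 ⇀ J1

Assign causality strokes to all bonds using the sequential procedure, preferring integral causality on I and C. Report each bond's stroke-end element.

bond 3 |Sf1  (Sf1 fixes flow; stroke at Sf1)
bond 1 |I1  (I1: I, integral causality)
bond 0 |J2  (1-jn J2 has f-setter on 1)
bond 2 |J1  (J1: last free bond brings effort in)

b0 stroke at J2
b1 stroke at I1
b2 stroke at J1
b3 stroke at Sf1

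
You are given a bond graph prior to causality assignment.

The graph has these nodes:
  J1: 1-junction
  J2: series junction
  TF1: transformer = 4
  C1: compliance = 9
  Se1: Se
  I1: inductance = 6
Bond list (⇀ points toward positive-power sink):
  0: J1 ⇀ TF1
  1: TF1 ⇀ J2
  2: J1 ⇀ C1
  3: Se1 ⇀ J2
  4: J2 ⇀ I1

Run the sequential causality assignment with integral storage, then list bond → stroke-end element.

β3 stroke at J2  (Se1 fixes effort; stroke away)
β2 stroke at J1  (C1: C, integral causality)
β0 stroke at TF1  (only one flow-in slot at J1)
β1 stroke at J2  (through TF1, causality passes straight; one stroke at TF1)
β4 stroke at I1  (only one flow-in slot at J2)

β0 stroke→TF1
β1 stroke→J2
β2 stroke→J1
β3 stroke→J2
β4 stroke→I1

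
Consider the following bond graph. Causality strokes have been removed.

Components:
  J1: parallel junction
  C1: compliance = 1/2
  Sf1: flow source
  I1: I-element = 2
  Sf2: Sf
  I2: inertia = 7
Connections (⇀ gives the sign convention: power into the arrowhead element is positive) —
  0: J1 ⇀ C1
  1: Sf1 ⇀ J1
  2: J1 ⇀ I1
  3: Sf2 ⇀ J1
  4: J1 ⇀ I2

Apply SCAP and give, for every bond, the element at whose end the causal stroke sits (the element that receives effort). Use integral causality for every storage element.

b1 →Sf1  (source Sf1 imposes f)
b3 →Sf2  (Sf2: flow source, stroke at near end)
b0 →J1  (C1 outputs effort q/C1)
b2 →I1  (0-jn J1 has e-setter on 0)
b4 →I2  (J1 effort already set via bond 0)

bond 0 stroke→J1
bond 1 stroke→Sf1
bond 2 stroke→I1
bond 3 stroke→Sf2
bond 4 stroke→I2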